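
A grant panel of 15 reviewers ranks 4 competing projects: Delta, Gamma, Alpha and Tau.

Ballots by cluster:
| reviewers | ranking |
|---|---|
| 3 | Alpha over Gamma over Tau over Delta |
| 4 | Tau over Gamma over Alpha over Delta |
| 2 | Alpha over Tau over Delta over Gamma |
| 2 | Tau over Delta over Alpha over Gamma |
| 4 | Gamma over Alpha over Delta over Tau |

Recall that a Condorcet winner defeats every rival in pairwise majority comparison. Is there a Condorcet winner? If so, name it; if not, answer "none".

none

Check each pair by majority over 15 ballots:
Delta vs Gamma: Gamma, 11–4.
Delta–Alpha: Alpha 13–2.
Delta vs Tau: Tau, 11–4.
Gamma vs Alpha: Gamma wins 8–7.
Gamma vs Tau: Tau wins 8–7.
Alpha vs Tau: Alpha wins 9–6.
Every project loses at least once (Delta loses to Gamma; Gamma loses to Tau; Alpha loses to Gamma; Tau loses to Alpha). The majority relation contains the cycle Gamma beats Alpha beats Tau beats Gamma, so there is no Condorcet winner.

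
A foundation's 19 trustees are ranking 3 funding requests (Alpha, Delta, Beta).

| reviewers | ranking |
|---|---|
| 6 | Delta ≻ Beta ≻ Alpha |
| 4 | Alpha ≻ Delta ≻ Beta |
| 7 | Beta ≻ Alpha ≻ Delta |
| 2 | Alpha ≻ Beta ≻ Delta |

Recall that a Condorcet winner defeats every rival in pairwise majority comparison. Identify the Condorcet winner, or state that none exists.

Pairwise majorities:
Alpha vs Delta: 4+7+2 = 13 for Alpha, 6 for Delta — Alpha by 13–6.
Alpha vs Beta: Alpha preferred on 4+2 = 6 ballots; Beta wins 13–6.
Delta vs Beta: Delta preferred on 6+4 = 10 ballots; Delta wins 10–9.
Each project drops at least one matchup (Alpha loses to Beta; Delta loses to Alpha; Beta loses to Delta); the cycle Alpha → Delta → Beta → Alpha rules out a Condorcet winner.

none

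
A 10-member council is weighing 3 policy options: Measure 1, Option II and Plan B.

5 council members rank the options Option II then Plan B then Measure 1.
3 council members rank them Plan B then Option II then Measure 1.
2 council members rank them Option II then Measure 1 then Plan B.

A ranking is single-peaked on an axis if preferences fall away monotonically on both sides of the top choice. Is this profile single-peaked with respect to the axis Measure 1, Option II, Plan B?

Axis positions: Measure 1=1, Option II=2, Plan B=3.
Cluster 1 (peak Option II at position 2): ranking walks positions 2-3-1, expanding outward from the peak — single-peaked.
Cluster 2 (peak Plan B at position 3): ranking walks positions 3-2-1, expanding outward from the peak — single-peaked.
Cluster 3 (peak Option II at position 2): ranking walks positions 2-1-3, expanding outward from the peak — single-peaked.
Every ranking is single-peaked on this axis.

yes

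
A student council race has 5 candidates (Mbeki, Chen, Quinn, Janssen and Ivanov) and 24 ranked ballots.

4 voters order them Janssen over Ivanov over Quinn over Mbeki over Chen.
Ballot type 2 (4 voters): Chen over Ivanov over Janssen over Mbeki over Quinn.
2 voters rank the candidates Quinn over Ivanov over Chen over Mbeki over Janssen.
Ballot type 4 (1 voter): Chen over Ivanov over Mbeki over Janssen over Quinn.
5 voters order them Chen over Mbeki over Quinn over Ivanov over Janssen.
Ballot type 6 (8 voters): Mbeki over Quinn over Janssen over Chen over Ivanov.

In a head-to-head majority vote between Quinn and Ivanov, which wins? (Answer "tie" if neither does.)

Ballots ranking Quinn above Ivanov: 2 + 5 + 8 = 15.
Ballots ranking Ivanov above Quinn: 24 − 15 = 9.
Quinn wins the head-to-head 15–9.

Quinn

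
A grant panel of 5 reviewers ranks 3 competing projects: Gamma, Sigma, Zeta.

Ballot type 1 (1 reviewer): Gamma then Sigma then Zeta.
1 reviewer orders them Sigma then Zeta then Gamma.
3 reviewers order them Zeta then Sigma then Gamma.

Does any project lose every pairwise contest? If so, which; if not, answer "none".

Pairwise majorities:
Gamma vs Sigma: Gamma is ranked higher on 1 ballot, Sigma on 4. Sigma wins 4–1.
Gamma–Zeta: Zeta 4–1.
Sigma vs Zeta: Sigma preferred on 1+1 = 2 ballots; Zeta wins 3–2.
Gamma loses to every other project — it is the Condorcet loser.

Gamma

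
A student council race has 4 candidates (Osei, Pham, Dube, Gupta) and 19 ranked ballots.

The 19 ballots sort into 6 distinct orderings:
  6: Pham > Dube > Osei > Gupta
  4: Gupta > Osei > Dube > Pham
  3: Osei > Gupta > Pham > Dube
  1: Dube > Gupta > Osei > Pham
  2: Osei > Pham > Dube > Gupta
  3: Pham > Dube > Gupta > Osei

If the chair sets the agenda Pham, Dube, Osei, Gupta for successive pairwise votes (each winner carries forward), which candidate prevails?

Round 1: Pham vs Dube — 14–5, Pham advances.
Round 2: Pham vs Osei — 9–10, Osei advances.
Round 3: Osei vs Gupta — 11–8, Osei advances.
Osei survives the agenda.

Osei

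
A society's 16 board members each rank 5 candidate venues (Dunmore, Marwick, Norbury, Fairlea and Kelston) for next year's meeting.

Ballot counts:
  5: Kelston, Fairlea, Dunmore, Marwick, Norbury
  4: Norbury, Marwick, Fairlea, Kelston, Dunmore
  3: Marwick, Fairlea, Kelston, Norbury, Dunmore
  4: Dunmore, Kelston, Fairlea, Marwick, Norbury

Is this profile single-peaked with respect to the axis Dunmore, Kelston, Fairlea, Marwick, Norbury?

Axis positions: Dunmore=1, Kelston=2, Fairlea=3, Marwick=4, Norbury=5.
Group 1 (peak Kelston at position 2): ranking walks positions 2-3-1-4-5, expanding outward from the peak — single-peaked.
Group 2 (peak Norbury at position 5): ranking walks positions 5-4-3-2-1, expanding outward from the peak — single-peaked.
Group 3 (peak Marwick at position 4): ranking walks positions 4-3-2-5-1, expanding outward from the peak — single-peaked.
Group 4 (peak Dunmore at position 1): ranking walks positions 1-2-3-4-5, expanding outward from the peak — single-peaked.
Every ranking is single-peaked on this axis.

yes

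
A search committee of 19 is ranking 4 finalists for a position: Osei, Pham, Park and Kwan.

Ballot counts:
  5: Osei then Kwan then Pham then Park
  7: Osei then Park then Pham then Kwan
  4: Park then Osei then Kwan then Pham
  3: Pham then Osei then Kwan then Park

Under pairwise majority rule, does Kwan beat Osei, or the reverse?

No ballot ranks Kwan above Osei: 0.
Ballots ranking Osei above Kwan: 19 − 0 = 19.
Osei wins the head-to-head 19–0.

Osei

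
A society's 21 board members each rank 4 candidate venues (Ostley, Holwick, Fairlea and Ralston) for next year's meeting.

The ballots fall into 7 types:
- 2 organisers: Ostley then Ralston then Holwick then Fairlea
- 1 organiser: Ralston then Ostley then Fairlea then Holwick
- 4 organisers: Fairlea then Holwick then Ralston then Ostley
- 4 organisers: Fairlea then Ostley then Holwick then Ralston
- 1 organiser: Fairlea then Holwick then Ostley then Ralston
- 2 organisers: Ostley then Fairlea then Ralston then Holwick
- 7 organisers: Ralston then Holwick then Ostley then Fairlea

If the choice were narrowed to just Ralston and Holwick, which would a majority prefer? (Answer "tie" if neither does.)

Ralston

Ballots ranking Ralston above Holwick: 2 + 1 + 2 + 7 = 12.
Ballots ranking Holwick above Ralston: 21 − 12 = 9.
Ralston wins the head-to-head 12–9.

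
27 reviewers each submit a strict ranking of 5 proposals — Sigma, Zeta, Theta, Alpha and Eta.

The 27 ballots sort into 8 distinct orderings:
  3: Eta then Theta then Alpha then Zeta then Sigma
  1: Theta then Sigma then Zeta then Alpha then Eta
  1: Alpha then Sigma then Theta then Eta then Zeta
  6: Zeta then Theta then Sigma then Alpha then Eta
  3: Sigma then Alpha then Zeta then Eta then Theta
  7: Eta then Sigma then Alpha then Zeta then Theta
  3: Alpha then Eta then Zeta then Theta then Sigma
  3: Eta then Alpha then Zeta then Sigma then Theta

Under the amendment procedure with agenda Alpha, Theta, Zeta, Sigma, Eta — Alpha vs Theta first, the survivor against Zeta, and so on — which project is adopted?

Eta

Round 1: Alpha vs Theta — 17–10, Alpha advances.
Round 2: Alpha vs Zeta — 20–7, Alpha advances.
Round 3: Alpha vs Sigma — 10–17, Sigma advances.
Round 4: Sigma vs Eta — 11–16, Eta advances.
The agenda winner is Eta.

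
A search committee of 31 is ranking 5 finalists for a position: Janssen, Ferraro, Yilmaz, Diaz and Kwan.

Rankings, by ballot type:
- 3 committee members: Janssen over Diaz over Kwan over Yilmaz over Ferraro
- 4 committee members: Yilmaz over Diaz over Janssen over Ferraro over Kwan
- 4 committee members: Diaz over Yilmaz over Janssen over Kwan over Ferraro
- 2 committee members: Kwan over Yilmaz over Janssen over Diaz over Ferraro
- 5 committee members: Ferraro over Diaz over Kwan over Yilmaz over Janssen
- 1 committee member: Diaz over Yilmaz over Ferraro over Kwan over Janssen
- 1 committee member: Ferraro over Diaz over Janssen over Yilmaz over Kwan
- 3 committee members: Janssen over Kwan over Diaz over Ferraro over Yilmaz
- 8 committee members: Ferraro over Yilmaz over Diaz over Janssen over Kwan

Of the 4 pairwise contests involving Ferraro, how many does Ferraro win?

2

Ferraro against each rival (31 committee members):
Ferraro vs Janssen: Ferraro is ranked higher on 5+1+1+8 = 15 ballots, Janssen on 16. Janssen wins 16–15.
Ferraro–Yilmaz: Ferraro 17–14.
Ferraro vs Diaz: 5+1+8 = 14 for Ferraro, 17 for Diaz — Diaz by 17–14.
Ferraro vs Kwan: Ferraro wins 19–12.
Ferraro beats Yilmaz, Kwan; loses to Janssen, Diaz — 2 pairwise wins.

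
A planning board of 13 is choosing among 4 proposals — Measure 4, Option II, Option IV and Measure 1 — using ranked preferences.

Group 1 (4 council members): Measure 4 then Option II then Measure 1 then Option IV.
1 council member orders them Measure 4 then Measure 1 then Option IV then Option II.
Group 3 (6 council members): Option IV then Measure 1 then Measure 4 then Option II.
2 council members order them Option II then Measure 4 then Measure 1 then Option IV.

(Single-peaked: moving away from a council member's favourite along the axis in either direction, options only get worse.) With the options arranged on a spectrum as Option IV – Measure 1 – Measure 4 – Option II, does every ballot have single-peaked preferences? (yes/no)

Axis positions: Option IV=1, Measure 1=2, Measure 4=3, Option II=4.
Group 1 (peak Measure 4 at position 3): ranking walks positions 3-4-2-1, expanding outward from the peak — single-peaked.
Group 2 (peak Measure 4 at position 3): ranking walks positions 3-2-1-4, expanding outward from the peak — single-peaked.
Group 3 (peak Option IV at position 1): ranking walks positions 1-2-3-4, expanding outward from the peak — single-peaked.
Group 4 (peak Option II at position 4): ranking walks positions 4-3-2-1, expanding outward from the peak — single-peaked.
Every ranking is single-peaked on this axis.

yes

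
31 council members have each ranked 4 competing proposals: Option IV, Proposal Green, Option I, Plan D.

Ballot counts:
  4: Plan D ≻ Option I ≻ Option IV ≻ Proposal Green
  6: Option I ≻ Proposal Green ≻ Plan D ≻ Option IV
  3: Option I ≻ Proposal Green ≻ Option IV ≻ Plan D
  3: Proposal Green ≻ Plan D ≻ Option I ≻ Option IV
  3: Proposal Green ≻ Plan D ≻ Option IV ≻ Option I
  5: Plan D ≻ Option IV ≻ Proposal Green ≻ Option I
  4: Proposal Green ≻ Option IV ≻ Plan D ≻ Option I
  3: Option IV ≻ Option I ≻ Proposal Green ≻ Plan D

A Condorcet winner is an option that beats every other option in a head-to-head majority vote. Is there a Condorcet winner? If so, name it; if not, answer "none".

Check each pair by majority over 31 ballots:
Option IV vs Proposal Green: Proposal Green wins 19–12.
Option IV vs Option I: Option I, 16–15.
Option IV vs Plan D: Plan D, 21–10.
Proposal Green vs Option I: Option I, 16–15.
Proposal Green vs Plan D: Proposal Green wins 22–9.
Option I–Plan D: Plan D 19–12.
Every option loses at least once (Option IV loses to Proposal Green; Proposal Green loses to Option I; Option I loses to Plan D; Plan D loses to Proposal Green). The majority relation contains the cycle Proposal Green > Plan D > Option I > Proposal Green, so there is no Condorcet winner.

none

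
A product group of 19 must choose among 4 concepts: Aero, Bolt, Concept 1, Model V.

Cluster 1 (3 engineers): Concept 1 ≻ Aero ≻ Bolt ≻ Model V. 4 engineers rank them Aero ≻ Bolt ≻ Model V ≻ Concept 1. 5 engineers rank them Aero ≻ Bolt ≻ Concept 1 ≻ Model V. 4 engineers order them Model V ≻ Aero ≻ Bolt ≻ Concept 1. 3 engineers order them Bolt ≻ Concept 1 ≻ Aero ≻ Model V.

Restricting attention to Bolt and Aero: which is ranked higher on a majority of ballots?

Ballots ranking Bolt above Aero: 3.
Ballots ranking Aero above Bolt: 19 − 3 = 16.
Aero wins the head-to-head 16–3.

Aero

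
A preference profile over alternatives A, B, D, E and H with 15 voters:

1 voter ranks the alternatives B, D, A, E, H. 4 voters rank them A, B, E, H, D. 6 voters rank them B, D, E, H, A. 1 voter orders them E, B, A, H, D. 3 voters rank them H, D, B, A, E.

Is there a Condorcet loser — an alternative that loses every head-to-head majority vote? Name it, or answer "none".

Head-to-head results (15 voters):
A vs B: A is ranked higher on 4 ballots, B on 11. B wins 11–4.
A vs D: A is ranked higher on 4+1 = 5 ballots, D on 10. D wins 10–5.
A vs E: 8 to 7, A.
A vs H: 6 to 9, H.
B vs D: 1+4+6+1 = 12 for B, 3 for D — B by 12–3.
B vs E: B wins 14–1.
B vs H: B wins 12–3.
D vs E: D preferred on 1+6+3 = 10 ballots; D wins 10–5.
D vs H: 1+6 = 7 for D, 8 for H — H by 8–7.
E vs H: E is ranked higher on 1+4+6+1 = 12 ballots, H on 3. E wins 12–3.
Every alternative wins at least one matchup (A beats E; B beats A; D beats A; E beats H; H beats A), so there is no Condorcet loser.

none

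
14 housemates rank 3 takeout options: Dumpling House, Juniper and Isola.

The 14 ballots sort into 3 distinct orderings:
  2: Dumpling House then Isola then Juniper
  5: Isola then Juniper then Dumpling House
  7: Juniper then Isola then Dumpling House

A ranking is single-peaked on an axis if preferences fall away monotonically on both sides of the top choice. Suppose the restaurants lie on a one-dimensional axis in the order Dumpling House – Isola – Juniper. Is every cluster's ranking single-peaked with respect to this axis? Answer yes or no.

yes

Axis positions: Dumpling House=1, Isola=2, Juniper=3.
Cluster 1 (peak Dumpling House at position 1): ranking walks positions 1-2-3, expanding outward from the peak — single-peaked.
Cluster 2 (peak Isola at position 2): ranking walks positions 2-3-1, expanding outward from the peak — single-peaked.
Cluster 3 (peak Juniper at position 3): ranking walks positions 3-2-1, expanding outward from the peak — single-peaked.
Every ranking is single-peaked on this axis.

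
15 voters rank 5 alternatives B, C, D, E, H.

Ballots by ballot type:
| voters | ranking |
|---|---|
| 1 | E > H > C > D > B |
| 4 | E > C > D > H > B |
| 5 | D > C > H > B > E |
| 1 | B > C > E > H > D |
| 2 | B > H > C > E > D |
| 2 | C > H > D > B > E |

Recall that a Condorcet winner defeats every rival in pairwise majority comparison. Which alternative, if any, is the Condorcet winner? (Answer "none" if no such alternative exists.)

C

Pairwise majorities:
B vs C: C wins 12–3.
B vs D: 3 to 12, D.
B vs E: B preferred on 5+1+2+2 = 10 ballots; B wins 10–5.
B vs H: B preferred on 1+2 = 3 ballots; H wins 12–3.
C–D: C 10–5.
C vs E: C wins 10–5.
C vs H: C is ranked higher on 4+5+1+2 = 12 ballots, H on 3. C wins 12–3.
D vs E: E wins 8–7.
D vs H: 9 to 6, D.
E vs H: E preferred on 1+4+1 = 6 ballots; H wins 9–6.
C beats each of B, D, E, H — C is the Condorcet winner.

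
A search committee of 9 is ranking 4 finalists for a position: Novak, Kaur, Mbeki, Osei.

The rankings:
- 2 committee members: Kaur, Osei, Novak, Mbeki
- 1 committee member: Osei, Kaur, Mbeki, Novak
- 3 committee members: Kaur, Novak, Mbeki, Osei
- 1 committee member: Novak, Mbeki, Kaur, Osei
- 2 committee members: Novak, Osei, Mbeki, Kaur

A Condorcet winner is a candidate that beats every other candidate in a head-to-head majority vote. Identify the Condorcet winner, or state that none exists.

Pairwise majorities:
Novak vs Kaur: Kaur, 6–3.
Novak–Mbeki: Novak 8–1.
Novak vs Osei: Novak wins 6–3.
Kaur vs Mbeki: Kaur wins 6–3.
Kaur vs Osei: Kaur wins 6–3.
Mbeki vs Osei: Osei, 5–4.
Kaur defeats every rival head-to-head and is the Condorcet winner.

Kaur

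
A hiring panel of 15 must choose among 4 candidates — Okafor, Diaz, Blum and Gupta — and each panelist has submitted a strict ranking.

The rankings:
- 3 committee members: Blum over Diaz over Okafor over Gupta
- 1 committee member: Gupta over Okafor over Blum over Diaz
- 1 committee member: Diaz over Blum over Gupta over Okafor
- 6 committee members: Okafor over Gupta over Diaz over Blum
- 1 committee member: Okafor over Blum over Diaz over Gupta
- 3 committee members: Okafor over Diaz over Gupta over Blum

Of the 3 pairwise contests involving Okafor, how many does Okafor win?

Okafor against each rival (15 committee members):
Okafor–Diaz: Okafor 11–4.
Okafor vs Blum: Okafor, 11–4.
Okafor vs Gupta: Okafor, 13–2.
Okafor beats Diaz, Blum, Gupta — 3 pairwise wins.

3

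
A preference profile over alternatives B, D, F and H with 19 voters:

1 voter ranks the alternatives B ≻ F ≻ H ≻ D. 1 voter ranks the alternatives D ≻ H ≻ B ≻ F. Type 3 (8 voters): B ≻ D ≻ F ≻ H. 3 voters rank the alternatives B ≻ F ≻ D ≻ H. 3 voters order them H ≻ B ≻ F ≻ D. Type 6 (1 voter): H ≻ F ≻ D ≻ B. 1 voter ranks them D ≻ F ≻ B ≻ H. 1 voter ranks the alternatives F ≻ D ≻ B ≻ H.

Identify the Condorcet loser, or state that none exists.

Head-to-head results (19 voters):
B vs D: B preferred on 1+8+3+3 = 15 ballots; B wins 15–4.
B vs F: 1+1+8+3+3 = 16 for B, 3 for F — B by 16–3.
B vs H: B preferred on 1+8+3+1+1 = 14 ballots; B wins 14–5.
D–F: D 10–9.
D–H: D 14–5.
F vs H: F is ranked higher on 1+8+3+1+1 = 14 ballots, H on 5. F wins 14–5.
H loses to every other alternative — it is the Condorcet loser.

H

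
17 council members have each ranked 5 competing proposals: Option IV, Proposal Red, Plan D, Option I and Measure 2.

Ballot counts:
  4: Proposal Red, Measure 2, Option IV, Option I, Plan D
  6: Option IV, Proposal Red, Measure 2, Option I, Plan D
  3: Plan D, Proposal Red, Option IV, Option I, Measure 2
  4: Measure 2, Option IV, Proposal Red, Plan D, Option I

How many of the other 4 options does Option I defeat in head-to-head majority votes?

Option I against each rival (17 council members):
Option I vs Option IV: Option I preferred on 0 ballots; Option IV wins 17–0.
Option I vs Proposal Red: Proposal Red wins 17–0.
Option I vs Plan D: Option I, 10–7.
Option I vs Measure 2: Measure 2, 14–3.
Option I beats Plan D; loses to Option IV, Proposal Red, Measure 2 — 1 pairwise win.

1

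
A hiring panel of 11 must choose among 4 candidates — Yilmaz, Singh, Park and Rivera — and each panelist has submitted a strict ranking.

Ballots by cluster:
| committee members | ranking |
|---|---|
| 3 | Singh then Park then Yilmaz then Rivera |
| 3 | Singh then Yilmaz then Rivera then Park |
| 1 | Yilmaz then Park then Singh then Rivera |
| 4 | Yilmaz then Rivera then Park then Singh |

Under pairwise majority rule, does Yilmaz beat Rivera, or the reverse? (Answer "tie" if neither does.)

Ballots ranking Yilmaz above Rivera: 3 + 3 + 1 + 4 = 11.
Ballots ranking Rivera above Yilmaz: 11 − 11 = 0.
Yilmaz wins the head-to-head 11–0.

Yilmaz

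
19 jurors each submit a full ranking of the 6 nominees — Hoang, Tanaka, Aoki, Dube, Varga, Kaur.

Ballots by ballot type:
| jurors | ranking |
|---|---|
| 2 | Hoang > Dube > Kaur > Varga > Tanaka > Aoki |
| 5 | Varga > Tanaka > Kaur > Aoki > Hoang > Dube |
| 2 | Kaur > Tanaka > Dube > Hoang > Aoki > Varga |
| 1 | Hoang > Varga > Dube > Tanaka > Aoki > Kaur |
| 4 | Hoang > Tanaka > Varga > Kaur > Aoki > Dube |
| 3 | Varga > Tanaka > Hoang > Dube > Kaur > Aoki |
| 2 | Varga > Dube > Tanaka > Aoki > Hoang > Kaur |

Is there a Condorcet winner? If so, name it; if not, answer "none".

Varga

Head-to-head results (19 jurors):
Hoang vs Tanaka: Hoang preferred on 2+1+4 = 7 ballots; Tanaka wins 12–7.
Hoang vs Aoki: Hoang is ranked higher on 2+2+1+4+3 = 12 ballots, Aoki on 7. Hoang wins 12–7.
Hoang vs Dube: 15 to 4, Hoang.
Hoang vs Varga: 2+2+1+4 = 9 for Hoang, 10 for Varga — Varga by 10–9.
Hoang vs Kaur: Hoang is ranked higher on 2+1+4+3+2 = 12 ballots, Kaur on 7. Hoang wins 12–7.
Tanaka vs Aoki: Tanaka preferred on 19 ballots; Tanaka wins 19–0.
Tanaka vs Dube: 5+2+4+3 = 14 for Tanaka, 5 for Dube — Tanaka by 14–5.
Tanaka vs Varga: 6 to 13, Varga.
Tanaka vs Kaur: 5+1+4+3+2 = 15 for Tanaka, 4 for Kaur — Tanaka by 15–4.
Aoki vs Dube: Aoki preferred on 5+4 = 9 ballots; Dube wins 10–9.
Aoki vs Varga: Aoki is ranked higher on 2 ballots, Varga on 17. Varga wins 17–2.
Aoki vs Kaur: Aoki is ranked higher on 1+2 = 3 ballots, Kaur on 16. Kaur wins 16–3.
Dube vs Varga: 4 to 15, Varga.
Dube vs Kaur: Dube is ranked higher on 2+1+3+2 = 8 ballots, Kaur on 11. Kaur wins 11–8.
Varga vs Kaur: 5+1+4+3+2 = 15 for Varga, 4 for Kaur — Varga by 15–4.
Varga defeats every rival head-to-head and is the Condorcet winner.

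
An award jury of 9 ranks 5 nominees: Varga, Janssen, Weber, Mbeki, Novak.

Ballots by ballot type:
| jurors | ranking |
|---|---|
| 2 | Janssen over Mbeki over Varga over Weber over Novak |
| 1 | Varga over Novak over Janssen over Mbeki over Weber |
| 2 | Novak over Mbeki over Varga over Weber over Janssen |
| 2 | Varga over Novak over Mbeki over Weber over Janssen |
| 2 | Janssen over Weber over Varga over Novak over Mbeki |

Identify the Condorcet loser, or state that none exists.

Weber

Pairwise majorities:
Varga vs Janssen: Varga wins 5–4.
Varga vs Weber: 7 to 2, Varga.
Varga vs Mbeki: Varga wins 5–4.
Varga vs Novak: Varga is ranked higher on 2+1+2+2 = 7 ballots, Novak on 2. Varga wins 7–2.
Janssen vs Weber: Janssen is ranked higher on 2+1+2 = 5 ballots, Weber on 4. Janssen wins 5–4.
Janssen vs Mbeki: Janssen wins 5–4.
Janssen vs Novak: 4 to 5, Novak.
Weber vs Mbeki: Weber is ranked higher on 2 ballots, Mbeki on 7. Mbeki wins 7–2.
Weber vs Novak: Novak, 5–4.
Mbeki vs Novak: Novak, 7–2.
Weber is beaten in every head-to-head and is the Condorcet loser.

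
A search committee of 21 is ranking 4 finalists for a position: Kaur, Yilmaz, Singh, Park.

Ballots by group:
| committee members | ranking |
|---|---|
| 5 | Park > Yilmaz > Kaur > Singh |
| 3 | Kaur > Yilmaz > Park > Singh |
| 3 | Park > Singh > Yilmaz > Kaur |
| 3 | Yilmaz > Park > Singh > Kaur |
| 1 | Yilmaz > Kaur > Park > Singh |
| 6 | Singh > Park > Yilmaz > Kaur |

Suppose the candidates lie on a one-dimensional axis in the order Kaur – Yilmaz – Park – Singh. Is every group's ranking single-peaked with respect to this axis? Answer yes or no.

yes

Axis positions: Kaur=1, Yilmaz=2, Park=3, Singh=4.
Group 1 (peak Park at position 3): ranking walks positions 3-2-1-4, expanding outward from the peak — single-peaked.
Group 2 (peak Kaur at position 1): ranking walks positions 1-2-3-4, expanding outward from the peak — single-peaked.
Group 3 (peak Park at position 3): ranking walks positions 3-4-2-1, expanding outward from the peak — single-peaked.
Group 4 (peak Yilmaz at position 2): ranking walks positions 2-3-4-1, expanding outward from the peak — single-peaked.
Group 5 (peak Yilmaz at position 2): ranking walks positions 2-1-3-4, expanding outward from the peak — single-peaked.
Group 6 (peak Singh at position 4): ranking walks positions 4-3-2-1, expanding outward from the peak — single-peaked.
Every ranking is single-peaked on this axis.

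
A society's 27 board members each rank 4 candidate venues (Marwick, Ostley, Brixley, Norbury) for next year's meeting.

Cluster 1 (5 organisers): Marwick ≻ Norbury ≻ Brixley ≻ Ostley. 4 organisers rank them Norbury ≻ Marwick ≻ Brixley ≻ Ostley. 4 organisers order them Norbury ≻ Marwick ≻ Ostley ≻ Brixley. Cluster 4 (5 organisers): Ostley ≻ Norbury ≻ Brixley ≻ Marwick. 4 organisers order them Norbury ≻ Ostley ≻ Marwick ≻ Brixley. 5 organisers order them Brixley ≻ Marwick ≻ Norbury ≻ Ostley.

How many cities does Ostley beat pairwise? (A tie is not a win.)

Ostley against each rival (27 organisers):
Ostley–Marwick: Marwick 18–9.
Ostley vs Brixley: Brixley, 14–13.
Ostley vs Norbury: Ostley is ranked higher on 5 ballots, Norbury on 22. Norbury wins 22–5.
Ostley beats no one; loses to Marwick, Brixley, Norbury — 0 pairwise wins.

0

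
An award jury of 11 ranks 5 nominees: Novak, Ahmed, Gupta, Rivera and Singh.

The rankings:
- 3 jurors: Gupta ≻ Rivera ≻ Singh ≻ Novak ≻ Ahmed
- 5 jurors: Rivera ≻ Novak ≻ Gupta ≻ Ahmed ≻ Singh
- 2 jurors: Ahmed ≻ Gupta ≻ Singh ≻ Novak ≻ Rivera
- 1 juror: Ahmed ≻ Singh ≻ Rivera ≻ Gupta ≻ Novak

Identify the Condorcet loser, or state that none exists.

Head-to-head results (11 jurors):
Novak vs Ahmed: Novak is ranked higher on 3+5 = 8 ballots, Ahmed on 3. Novak wins 8–3.
Novak–Gupta: Gupta 6–5.
Novak vs Rivera: Rivera wins 9–2.
Novak vs Singh: 5 to 6, Singh.
Ahmed vs Gupta: 2+1 = 3 for Ahmed, 8 for Gupta — Gupta by 8–3.
Ahmed vs Rivera: Rivera wins 8–3.
Ahmed vs Singh: Ahmed is ranked higher on 5+2+1 = 8 ballots, Singh on 3. Ahmed wins 8–3.
Gupta vs Rivera: 3+2 = 5 for Gupta, 6 for Rivera — Rivera by 6–5.
Gupta vs Singh: Gupta preferred on 3+5+2 = 10 ballots; Gupta wins 10–1.
Rivera vs Singh: Rivera, 8–3.
Every nominee wins at least one matchup (Novak beats Ahmed; Ahmed beats Singh; Gupta beats Novak; Rivera beats Novak; Singh beats Novak), so there is no Condorcet loser.

none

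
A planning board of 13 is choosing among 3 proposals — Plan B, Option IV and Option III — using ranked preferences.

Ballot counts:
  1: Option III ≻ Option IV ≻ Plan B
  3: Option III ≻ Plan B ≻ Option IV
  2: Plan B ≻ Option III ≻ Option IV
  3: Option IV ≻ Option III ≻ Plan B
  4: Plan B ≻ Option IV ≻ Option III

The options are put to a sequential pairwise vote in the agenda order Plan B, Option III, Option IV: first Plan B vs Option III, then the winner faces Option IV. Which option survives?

Option IV

Round 1: Plan B vs Option III — 6–7, Option III advances.
Round 2: Option III vs Option IV — 6–7, Option IV advances.
The agenda winner is Option IV.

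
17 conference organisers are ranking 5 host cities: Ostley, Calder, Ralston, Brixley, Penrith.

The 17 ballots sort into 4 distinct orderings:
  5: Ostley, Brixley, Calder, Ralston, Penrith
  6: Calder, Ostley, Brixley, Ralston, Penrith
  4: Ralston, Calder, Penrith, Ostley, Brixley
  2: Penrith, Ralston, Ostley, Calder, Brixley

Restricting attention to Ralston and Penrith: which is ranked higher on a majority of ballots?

Ballots ranking Ralston above Penrith: 5 + 6 + 4 = 15.
Ballots ranking Penrith above Ralston: 17 − 15 = 2.
Ralston wins the head-to-head 15–2.

Ralston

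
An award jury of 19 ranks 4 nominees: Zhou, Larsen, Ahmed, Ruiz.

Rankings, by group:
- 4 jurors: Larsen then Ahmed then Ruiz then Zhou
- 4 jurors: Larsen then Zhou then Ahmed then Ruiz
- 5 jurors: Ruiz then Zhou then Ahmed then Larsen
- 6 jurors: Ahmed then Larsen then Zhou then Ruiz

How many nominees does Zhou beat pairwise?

Zhou against each rival (19 jurors):
Zhou vs Larsen: Larsen wins 14–5.
Zhou vs Ahmed: Zhou is ranked higher on 4+5 = 9 ballots, Ahmed on 10. Ahmed wins 10–9.
Zhou vs Ruiz: Zhou, 10–9.
Zhou beats Ruiz; loses to Larsen, Ahmed — 1 pairwise win.

1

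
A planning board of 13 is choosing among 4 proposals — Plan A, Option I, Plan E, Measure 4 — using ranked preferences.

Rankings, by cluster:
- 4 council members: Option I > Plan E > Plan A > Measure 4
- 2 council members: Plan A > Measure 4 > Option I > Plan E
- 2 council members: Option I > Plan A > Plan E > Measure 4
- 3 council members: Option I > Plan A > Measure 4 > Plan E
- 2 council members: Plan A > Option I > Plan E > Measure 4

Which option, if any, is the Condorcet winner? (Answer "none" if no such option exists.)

Check each pair by majority over 13 ballots:
Plan A vs Option I: Option I, 9–4.
Plan A vs Plan E: Plan A wins 9–4.
Plan A vs Measure 4: Plan A, 13–0.
Option I vs Plan E: Option I, 13–0.
Option I vs Measure 4: Option I wins 11–2.
Plan E vs Measure 4: Plan E, 8–5.
Option I defeats every rival head-to-head and is the Condorcet winner.

Option I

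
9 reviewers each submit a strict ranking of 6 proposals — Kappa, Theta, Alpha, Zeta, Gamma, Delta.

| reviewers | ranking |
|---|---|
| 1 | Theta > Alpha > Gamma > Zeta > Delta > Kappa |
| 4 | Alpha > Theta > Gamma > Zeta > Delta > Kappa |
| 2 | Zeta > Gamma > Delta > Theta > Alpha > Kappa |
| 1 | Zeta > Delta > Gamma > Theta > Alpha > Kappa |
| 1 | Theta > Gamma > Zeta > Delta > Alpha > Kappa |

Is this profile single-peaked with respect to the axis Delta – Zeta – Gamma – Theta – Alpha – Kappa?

Axis positions: Delta=1, Zeta=2, Gamma=3, Theta=4, Alpha=5, Kappa=6.
Faction 1 (peak Theta at position 4): ranking walks positions 4-5-3-2-1-6, expanding outward from the peak — single-peaked.
Faction 2 (peak Alpha at position 5): ranking walks positions 5-4-3-2-1-6, expanding outward from the peak — single-peaked.
Faction 3 (peak Zeta at position 2): ranking walks positions 2-3-1-4-5-6, expanding outward from the peak — single-peaked.
Faction 4 (peak Zeta at position 2): ranking walks positions 2-1-3-4-5-6, expanding outward from the peak — single-peaked.
Faction 5 (peak Theta at position 4): ranking walks positions 4-3-2-1-5-6, expanding outward from the peak — single-peaked.
Every ranking is single-peaked on this axis.

yes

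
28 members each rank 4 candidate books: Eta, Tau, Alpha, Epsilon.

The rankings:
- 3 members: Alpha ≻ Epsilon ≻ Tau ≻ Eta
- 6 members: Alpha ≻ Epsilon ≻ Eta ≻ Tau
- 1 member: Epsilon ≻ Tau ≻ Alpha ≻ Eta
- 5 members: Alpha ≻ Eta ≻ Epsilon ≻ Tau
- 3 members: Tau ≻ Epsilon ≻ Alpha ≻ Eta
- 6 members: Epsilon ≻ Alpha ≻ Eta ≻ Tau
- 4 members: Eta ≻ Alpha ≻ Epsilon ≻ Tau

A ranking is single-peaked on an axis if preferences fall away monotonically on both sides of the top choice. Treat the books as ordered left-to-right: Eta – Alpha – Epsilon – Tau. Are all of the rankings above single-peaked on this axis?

yes

Axis positions: Eta=1, Alpha=2, Epsilon=3, Tau=4.
Bloc 1 (peak Alpha at position 2): ranking walks positions 2-3-4-1, expanding outward from the peak — single-peaked.
Bloc 2 (peak Alpha at position 2): ranking walks positions 2-3-1-4, expanding outward from the peak — single-peaked.
Bloc 3 (peak Epsilon at position 3): ranking walks positions 3-4-2-1, expanding outward from the peak — single-peaked.
Bloc 4 (peak Alpha at position 2): ranking walks positions 2-1-3-4, expanding outward from the peak — single-peaked.
Bloc 5 (peak Tau at position 4): ranking walks positions 4-3-2-1, expanding outward from the peak — single-peaked.
Bloc 6 (peak Epsilon at position 3): ranking walks positions 3-2-1-4, expanding outward from the peak — single-peaked.
Bloc 7 (peak Eta at position 1): ranking walks positions 1-2-3-4, expanding outward from the peak — single-peaked.
Every ranking is single-peaked on this axis.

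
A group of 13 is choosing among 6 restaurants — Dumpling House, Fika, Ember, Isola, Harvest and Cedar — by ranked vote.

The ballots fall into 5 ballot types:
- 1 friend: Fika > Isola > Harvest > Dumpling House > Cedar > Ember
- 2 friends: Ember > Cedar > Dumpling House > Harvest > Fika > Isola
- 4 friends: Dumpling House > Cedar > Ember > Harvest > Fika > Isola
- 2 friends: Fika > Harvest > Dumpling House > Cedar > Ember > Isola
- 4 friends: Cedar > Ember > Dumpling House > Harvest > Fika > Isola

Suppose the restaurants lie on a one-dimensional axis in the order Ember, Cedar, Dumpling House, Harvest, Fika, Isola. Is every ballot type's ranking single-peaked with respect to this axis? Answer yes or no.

yes

Axis positions: Ember=1, Cedar=2, Dumpling House=3, Harvest=4, Fika=5, Isola=6.
Ballot type 1 (peak Fika at position 5): ranking walks positions 5-6-4-3-2-1, expanding outward from the peak — single-peaked.
Ballot type 2 (peak Ember at position 1): ranking walks positions 1-2-3-4-5-6, expanding outward from the peak — single-peaked.
Ballot type 3 (peak Dumpling House at position 3): ranking walks positions 3-2-1-4-5-6, expanding outward from the peak — single-peaked.
Ballot type 4 (peak Fika at position 5): ranking walks positions 5-4-3-2-1-6, expanding outward from the peak — single-peaked.
Ballot type 5 (peak Cedar at position 2): ranking walks positions 2-1-3-4-5-6, expanding outward from the peak — single-peaked.
Every ranking is single-peaked on this axis.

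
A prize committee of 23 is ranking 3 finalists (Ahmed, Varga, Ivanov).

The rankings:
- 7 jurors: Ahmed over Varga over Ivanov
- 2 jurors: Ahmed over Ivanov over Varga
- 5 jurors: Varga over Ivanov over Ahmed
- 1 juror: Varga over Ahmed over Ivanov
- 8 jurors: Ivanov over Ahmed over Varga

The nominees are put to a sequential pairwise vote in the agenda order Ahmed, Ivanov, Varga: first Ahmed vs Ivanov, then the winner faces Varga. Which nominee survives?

Round 1: Ahmed vs Ivanov — 10–13, Ivanov advances.
Round 2: Ivanov vs Varga — 10–13, Varga advances.
Varga survives the agenda.

Varga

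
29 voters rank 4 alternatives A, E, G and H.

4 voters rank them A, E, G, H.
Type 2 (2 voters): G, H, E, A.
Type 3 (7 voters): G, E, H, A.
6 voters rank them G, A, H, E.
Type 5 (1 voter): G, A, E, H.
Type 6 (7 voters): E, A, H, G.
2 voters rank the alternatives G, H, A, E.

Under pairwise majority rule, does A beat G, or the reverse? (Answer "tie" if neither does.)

G

Ballots ranking A above G: 4 + 7 = 11.
Ballots ranking G above A: 29 − 11 = 18.
G wins the head-to-head 18–11.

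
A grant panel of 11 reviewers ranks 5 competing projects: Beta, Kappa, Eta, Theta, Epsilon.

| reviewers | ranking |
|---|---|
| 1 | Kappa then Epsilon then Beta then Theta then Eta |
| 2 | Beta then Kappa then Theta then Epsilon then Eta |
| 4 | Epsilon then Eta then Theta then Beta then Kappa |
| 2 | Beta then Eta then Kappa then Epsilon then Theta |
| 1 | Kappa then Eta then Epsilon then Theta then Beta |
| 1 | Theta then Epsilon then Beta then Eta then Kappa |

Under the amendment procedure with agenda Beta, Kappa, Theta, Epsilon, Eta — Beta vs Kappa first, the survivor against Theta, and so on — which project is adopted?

Round 1: Beta vs Kappa — 9–2, Beta advances.
Round 2: Beta vs Theta — 5–6, Theta advances.
Round 3: Theta vs Epsilon — 3–8, Epsilon advances.
Round 4: Epsilon vs Eta — 8–3, Epsilon advances.
The agenda winner is Epsilon.

Epsilon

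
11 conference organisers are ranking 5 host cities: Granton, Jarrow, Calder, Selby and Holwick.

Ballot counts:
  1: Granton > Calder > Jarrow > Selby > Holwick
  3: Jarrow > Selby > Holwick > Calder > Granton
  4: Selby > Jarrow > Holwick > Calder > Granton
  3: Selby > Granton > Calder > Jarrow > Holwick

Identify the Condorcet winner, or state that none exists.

Selby

Head-to-head results (11 organisers):
Granton vs Jarrow: Granton is ranked higher on 1+3 = 4 ballots, Jarrow on 7. Jarrow wins 7–4.
Granton vs Calder: 4 to 7, Calder.
Granton vs Selby: 1 to 10, Selby.
Granton vs Holwick: Granton is ranked higher on 1+3 = 4 ballots, Holwick on 7. Holwick wins 7–4.
Jarrow vs Calder: 7 to 4, Jarrow.
Jarrow vs Selby: Jarrow preferred on 1+3 = 4 ballots; Selby wins 7–4.
Jarrow vs Holwick: Jarrow preferred on 1+3+4+3 = 11 ballots; Jarrow wins 11–0.
Calder vs Selby: 1 to 10, Selby.
Calder vs Holwick: 1+3 = 4 for Calder, 7 for Holwick — Holwick by 7–4.
Selby vs Holwick: Selby is ranked higher on 1+3+4+3 = 11 ballots, Holwick on 0. Selby wins 11–0.
Selby beats each of Granton, Jarrow, Calder, Holwick — Selby is the Condorcet winner.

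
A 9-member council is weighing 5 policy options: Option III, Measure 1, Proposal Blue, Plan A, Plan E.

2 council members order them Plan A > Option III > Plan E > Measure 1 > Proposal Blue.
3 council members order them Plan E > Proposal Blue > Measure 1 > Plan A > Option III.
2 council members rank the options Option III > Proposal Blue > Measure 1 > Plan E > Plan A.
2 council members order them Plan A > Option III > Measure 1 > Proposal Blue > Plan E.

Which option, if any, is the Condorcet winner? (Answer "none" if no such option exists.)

none

Head-to-head results (9 council members):
Option III vs Measure 1: 2+2+2 = 6 for Option III, 3 for Measure 1 — Option III by 6–3.
Option III vs Proposal Blue: Option III is ranked higher on 2+2+2 = 6 ballots, Proposal Blue on 3. Option III wins 6–3.
Option III vs Plan A: 2 for Option III, 7 for Plan A — Plan A by 7–2.
Option III vs Plan E: 2+2+2 = 6 for Option III, 3 for Plan E — Option III by 6–3.
Measure 1 vs Proposal Blue: 2+2 = 4 for Measure 1, 5 for Proposal Blue — Proposal Blue by 5–4.
Measure 1 vs Plan A: 5 to 4, Measure 1.
Measure 1 vs Plan E: Measure 1 is ranked higher on 2+2 = 4 ballots, Plan E on 5. Plan E wins 5–4.
Proposal Blue vs Plan A: Proposal Blue preferred on 3+2 = 5 ballots; Proposal Blue wins 5–4.
Proposal Blue vs Plan E: Proposal Blue preferred on 2+2 = 4 ballots; Plan E wins 5–4.
Plan A vs Plan E: Plan A preferred on 2+2 = 4 ballots; Plan E wins 5–4.
Each option drops at least one matchup (Option III loses to Plan A; Measure 1 loses to Option III; Proposal Blue loses to Option III; Plan A loses to Measure 1; Plan E loses to Option III); the cycle Option III → Measure 1 → Plan A → Option III rules out a Condorcet winner.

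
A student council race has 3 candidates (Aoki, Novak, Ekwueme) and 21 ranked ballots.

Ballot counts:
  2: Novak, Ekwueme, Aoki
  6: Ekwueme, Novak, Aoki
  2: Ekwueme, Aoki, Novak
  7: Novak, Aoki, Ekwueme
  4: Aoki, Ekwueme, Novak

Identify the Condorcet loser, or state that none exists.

none

Head-to-head results (21 voters):
Aoki–Novak: Novak 15–6.
Aoki vs Ekwueme: 7+4 = 11 for Aoki, 10 for Ekwueme — Aoki by 11–10.
Novak vs Ekwueme: 9 to 12, Ekwueme.
No candidate is winless: Aoki beats Ekwueme; Novak beats Aoki; Ekwueme beats Novak. There is no Condorcet loser.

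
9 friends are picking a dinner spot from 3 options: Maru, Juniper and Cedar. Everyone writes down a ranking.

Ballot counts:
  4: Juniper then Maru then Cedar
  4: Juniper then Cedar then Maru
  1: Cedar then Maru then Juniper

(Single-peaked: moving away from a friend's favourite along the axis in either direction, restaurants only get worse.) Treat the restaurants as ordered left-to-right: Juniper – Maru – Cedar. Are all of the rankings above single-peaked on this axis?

Axis positions: Juniper=1, Maru=2, Cedar=3.
Bloc 1 (peak Juniper at position 1): ranking walks positions 1-2-3, expanding outward from the peak — single-peaked.
Bloc 2: ranking walks positions 1-3-2; Cedar is ranked above Maru even though Maru lies between Cedar and the peak Juniper on the axis — preferences dip and rise again. Not single-peaked.
Bloc 3 (peak Cedar at position 3): ranking walks positions 3-2-1, expanding outward from the peak — single-peaked.
Bloc 2 violates single-peakedness, so the profile is not single-peaked on this axis.

no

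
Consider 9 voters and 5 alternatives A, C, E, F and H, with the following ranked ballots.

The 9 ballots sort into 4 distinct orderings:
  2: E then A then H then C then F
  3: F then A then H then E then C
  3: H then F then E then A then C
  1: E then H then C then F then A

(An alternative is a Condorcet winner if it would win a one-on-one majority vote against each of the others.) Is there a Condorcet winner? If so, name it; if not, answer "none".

Check each pair by majority over 9 ballots:
A vs C: A, 8–1.
A–E: E 6–3.
A vs F: F, 7–2.
A vs H: A wins 5–4.
C vs E: E, 9–0.
C vs F: F wins 6–3.
C vs H: H wins 9–0.
E vs F: F wins 6–3.
E vs H: H wins 6–3.
F vs H: H wins 6–3.
Every alternative loses at least once (A loses to E; C loses to A; E loses to F; F loses to H; H loses to A). The majority relation contains the cycle A → H → E → A, so there is no Condorcet winner.

none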